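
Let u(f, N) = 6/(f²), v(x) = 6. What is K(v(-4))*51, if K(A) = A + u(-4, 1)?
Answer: 2601/8 ≈ 325.13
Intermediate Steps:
u(f, N) = 6/f²
K(A) = 3/8 + A (K(A) = A + 6/(-4)² = A + 6*(1/16) = A + 3/8 = 3/8 + A)
K(v(-4))*51 = (3/8 + 6)*51 = (51/8)*51 = 2601/8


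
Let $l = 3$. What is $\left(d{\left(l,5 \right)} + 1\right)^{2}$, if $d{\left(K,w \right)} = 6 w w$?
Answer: $22801$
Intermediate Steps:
$d{\left(K,w \right)} = 6 w^{2}$
$\left(d{\left(l,5 \right)} + 1\right)^{2} = \left(6 \cdot 5^{2} + 1\right)^{2} = \left(6 \cdot 25 + 1\right)^{2} = \left(150 + 1\right)^{2} = 151^{2} = 22801$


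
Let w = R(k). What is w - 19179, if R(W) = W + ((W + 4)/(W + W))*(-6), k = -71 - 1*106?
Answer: -1142177/59 ≈ -19359.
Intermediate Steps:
k = -177 (k = -71 - 106 = -177)
R(W) = W - 3*(4 + W)/W (R(W) = W + ((4 + W)/((2*W)))*(-6) = W + ((4 + W)*(1/(2*W)))*(-6) = W + ((4 + W)/(2*W))*(-6) = W - 3*(4 + W)/W)
w = -10616/59 (w = -3 - 177 - 12/(-177) = -3 - 177 - 12*(-1/177) = -3 - 177 + 4/59 = -10616/59 ≈ -179.93)
w - 19179 = -10616/59 - 19179 = -1142177/59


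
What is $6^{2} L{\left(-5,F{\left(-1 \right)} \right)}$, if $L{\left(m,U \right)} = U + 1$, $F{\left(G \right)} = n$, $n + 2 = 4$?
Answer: $108$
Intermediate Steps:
$n = 2$ ($n = -2 + 4 = 2$)
$F{\left(G \right)} = 2$
$L{\left(m,U \right)} = 1 + U$
$6^{2} L{\left(-5,F{\left(-1 \right)} \right)} = 6^{2} \left(1 + 2\right) = 36 \cdot 3 = 108$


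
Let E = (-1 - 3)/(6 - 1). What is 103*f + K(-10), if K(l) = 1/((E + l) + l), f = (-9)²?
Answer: 867667/104 ≈ 8343.0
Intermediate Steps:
f = 81
E = -⅘ (E = -4/5 = -4*⅕ = -⅘ ≈ -0.80000)
K(l) = 1/(-⅘ + 2*l) (K(l) = 1/((-⅘ + l) + l) = 1/(-⅘ + 2*l))
103*f + K(-10) = 103*81 + 5/(2*(-2 + 5*(-10))) = 8343 + 5/(2*(-2 - 50)) = 8343 + (5/2)/(-52) = 8343 + (5/2)*(-1/52) = 8343 - 5/104 = 867667/104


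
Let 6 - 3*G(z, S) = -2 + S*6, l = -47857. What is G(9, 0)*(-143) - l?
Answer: 142427/3 ≈ 47476.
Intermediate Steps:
G(z, S) = 8/3 - 2*S (G(z, S) = 2 - (-2 + S*6)/3 = 2 - (-2 + 6*S)/3 = 2 + (⅔ - 2*S) = 8/3 - 2*S)
G(9, 0)*(-143) - l = (8/3 - 2*0)*(-143) - 1*(-47857) = (8/3 + 0)*(-143) + 47857 = (8/3)*(-143) + 47857 = -1144/3 + 47857 = 142427/3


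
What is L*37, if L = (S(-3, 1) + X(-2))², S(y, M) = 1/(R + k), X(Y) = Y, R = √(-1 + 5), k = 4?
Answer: 4477/36 ≈ 124.36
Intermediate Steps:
R = 2 (R = √4 = 2)
S(y, M) = ⅙ (S(y, M) = 1/(2 + 4) = 1/6 = ⅙)
L = 121/36 (L = (⅙ - 2)² = (-11/6)² = 121/36 ≈ 3.3611)
L*37 = (121/36)*37 = 4477/36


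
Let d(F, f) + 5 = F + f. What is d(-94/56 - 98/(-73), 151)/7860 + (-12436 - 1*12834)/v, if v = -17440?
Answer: 1284925969/875588280 ≈ 1.4675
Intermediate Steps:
d(F, f) = -5 + F + f (d(F, f) = -5 + (F + f) = -5 + F + f)
d(-94/56 - 98/(-73), 151)/7860 + (-12436 - 1*12834)/v = (-5 + (-94/56 - 98/(-73)) + 151)/7860 + (-12436 - 1*12834)/(-17440) = (-5 + (-94*1/56 - 98*(-1/73)) + 151)*(1/7860) + (-12436 - 12834)*(-1/17440) = (-5 + (-47/28 + 98/73) + 151)*(1/7860) - 25270*(-1/17440) = (-5 - 687/2044 + 151)*(1/7860) + 2527/1744 = (297737/2044)*(1/7860) + 2527/1744 = 297737/16065840 + 2527/1744 = 1284925969/875588280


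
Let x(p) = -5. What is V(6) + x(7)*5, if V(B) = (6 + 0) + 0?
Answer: -19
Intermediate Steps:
V(B) = 6 (V(B) = 6 + 0 = 6)
V(6) + x(7)*5 = 6 - 5*5 = 6 - 25 = -19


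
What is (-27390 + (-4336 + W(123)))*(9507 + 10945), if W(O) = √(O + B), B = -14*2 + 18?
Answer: -648860152 + 20452*√113 ≈ -6.4864e+8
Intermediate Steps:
B = -10 (B = -28 + 18 = -10)
W(O) = √(-10 + O) (W(O) = √(O - 10) = √(-10 + O))
(-27390 + (-4336 + W(123)))*(9507 + 10945) = (-27390 + (-4336 + √(-10 + 123)))*(9507 + 10945) = (-27390 + (-4336 + √113))*20452 = (-31726 + √113)*20452 = -648860152 + 20452*√113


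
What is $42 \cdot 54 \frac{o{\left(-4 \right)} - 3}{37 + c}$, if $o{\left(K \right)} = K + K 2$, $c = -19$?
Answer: $-1890$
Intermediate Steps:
$o{\left(K \right)} = 3 K$ ($o{\left(K \right)} = K + 2 K = 3 K$)
$42 \cdot 54 \frac{o{\left(-4 \right)} - 3}{37 + c} = 42 \cdot 54 \frac{3 \left(-4\right) - 3}{37 - 19} = 2268 \frac{-12 - 3}{18} = 2268 \left(\left(-15\right) \frac{1}{18}\right) = 2268 \left(- \frac{5}{6}\right) = -1890$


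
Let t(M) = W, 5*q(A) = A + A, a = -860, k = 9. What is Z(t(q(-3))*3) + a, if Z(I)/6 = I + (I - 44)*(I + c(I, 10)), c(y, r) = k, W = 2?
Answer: -4244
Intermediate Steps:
c(y, r) = 9
q(A) = 2*A/5 (q(A) = (A + A)/5 = (2*A)/5 = 2*A/5)
t(M) = 2
Z(I) = 6*I + 6*(-44 + I)*(9 + I) (Z(I) = 6*(I + (I - 44)*(I + 9)) = 6*(I + (-44 + I)*(9 + I)) = 6*I + 6*(-44 + I)*(9 + I))
Z(t(q(-3))*3) + a = (-2376 - 408*3 + 6*(2*3)²) - 860 = (-2376 - 204*6 + 6*6²) - 860 = (-2376 - 1224 + 6*36) - 860 = (-2376 - 1224 + 216) - 860 = -3384 - 860 = -4244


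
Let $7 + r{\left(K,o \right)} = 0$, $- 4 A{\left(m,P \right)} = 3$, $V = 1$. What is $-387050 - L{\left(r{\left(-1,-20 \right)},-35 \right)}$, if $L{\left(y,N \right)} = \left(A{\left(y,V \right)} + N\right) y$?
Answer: $- \frac{1549201}{4} \approx -3.873 \cdot 10^{5}$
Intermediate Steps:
$A{\left(m,P \right)} = - \frac{3}{4}$ ($A{\left(m,P \right)} = \left(- \frac{1}{4}\right) 3 = - \frac{3}{4}$)
$r{\left(K,o \right)} = -7$ ($r{\left(K,o \right)} = -7 + 0 = -7$)
$L{\left(y,N \right)} = y \left(- \frac{3}{4} + N\right)$ ($L{\left(y,N \right)} = \left(- \frac{3}{4} + N\right) y = y \left(- \frac{3}{4} + N\right)$)
$-387050 - L{\left(r{\left(-1,-20 \right)},-35 \right)} = -387050 - \frac{1}{4} \left(-7\right) \left(-3 + 4 \left(-35\right)\right) = -387050 - \frac{1}{4} \left(-7\right) \left(-3 - 140\right) = -387050 - \frac{1}{4} \left(-7\right) \left(-143\right) = -387050 - \frac{1001}{4} = - \frac{1549201}{4}$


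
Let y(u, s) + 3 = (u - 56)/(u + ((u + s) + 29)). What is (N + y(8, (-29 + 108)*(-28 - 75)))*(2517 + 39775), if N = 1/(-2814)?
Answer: -51494802638/406623 ≈ -1.2664e+5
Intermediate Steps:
y(u, s) = -3 + (-56 + u)/(29 + s + 2*u) (y(u, s) = -3 + (u - 56)/(u + ((u + s) + 29)) = -3 + (-56 + u)/(u + ((s + u) + 29)) = -3 + (-56 + u)/(u + (29 + s + u)) = -3 + (-56 + u)/(29 + s + 2*u))
N = -1/2814 ≈ -0.00035537
(N + y(8, (-29 + 108)*(-28 - 75)))*(2517 + 39775) = (-1/2814 + (-143 - 5*8 - 3*(-29 + 108)*(-28 - 75))/(29 + (-29 + 108)*(-28 - 75) + 2*8))*(2517 + 39775) = (-1/2814 + (-143 - 40 - 237*(-103))/(29 + 79*(-103) + 16))*42292 = (-1/2814 + (-143 - 40 - 3*(-8137))/(29 - 8137 + 16))*42292 = (-1/2814 + (-143 - 40 + 24411)/(-8092))*42292 = (-1/2814 - 1/8092*24228)*42292 = (-1/2814 - 6057/2023)*42292 = -2435203/813246*42292 = -51494802638/406623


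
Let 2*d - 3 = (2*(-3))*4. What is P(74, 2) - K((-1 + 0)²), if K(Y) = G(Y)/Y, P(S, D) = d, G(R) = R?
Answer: -23/2 ≈ -11.500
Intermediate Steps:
d = -21/2 (d = 3/2 + ((2*(-3))*4)/2 = 3/2 + (-6*4)/2 = 3/2 + (½)*(-24) = 3/2 - 12 = -21/2 ≈ -10.500)
P(S, D) = -21/2
K(Y) = 1 (K(Y) = Y/Y = 1)
P(74, 2) - K((-1 + 0)²) = -21/2 - 1*1 = -21/2 - 1 = -23/2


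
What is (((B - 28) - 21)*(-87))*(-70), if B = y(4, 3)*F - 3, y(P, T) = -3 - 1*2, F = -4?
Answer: -194880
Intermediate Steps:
y(P, T) = -5 (y(P, T) = -3 - 2 = -5)
B = 17 (B = -5*(-4) - 3 = 20 - 3 = 17)
(((B - 28) - 21)*(-87))*(-70) = (((17 - 28) - 21)*(-87))*(-70) = ((-11 - 21)*(-87))*(-70) = -32*(-87)*(-70) = 2784*(-70) = -194880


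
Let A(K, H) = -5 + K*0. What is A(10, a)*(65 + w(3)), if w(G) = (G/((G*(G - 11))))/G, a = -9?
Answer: -7795/24 ≈ -324.79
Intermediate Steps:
A(K, H) = -5 (A(K, H) = -5 + 0 = -5)
w(G) = 1/(G*(-11 + G)) (w(G) = (G/((G*(-11 + G))))/G = (G*(1/(G*(-11 + G))))/G = 1/((-11 + G)*G) = 1/(G*(-11 + G)))
A(10, a)*(65 + w(3)) = -5*(65 + 1/(3*(-11 + 3))) = -5*(65 + (⅓)/(-8)) = -5*(65 + (⅓)*(-⅛)) = -5*(65 - 1/24) = -5*1559/24 = -7795/24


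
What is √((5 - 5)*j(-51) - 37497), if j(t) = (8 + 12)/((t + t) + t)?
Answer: I*√37497 ≈ 193.64*I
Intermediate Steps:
j(t) = 20/(3*t) (j(t) = 20/(2*t + t) = 20/((3*t)) = 20*(1/(3*t)) = 20/(3*t))
√((5 - 5)*j(-51) - 37497) = √((5 - 5)*((20/3)/(-51)) - 37497) = √(0*((20/3)*(-1/51)) - 37497) = √(0*(-20/153) - 37497) = √(0 - 37497) = √(-37497) = I*√37497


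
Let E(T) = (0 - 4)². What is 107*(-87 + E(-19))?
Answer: -7597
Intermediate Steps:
E(T) = 16 (E(T) = (-4)² = 16)
107*(-87 + E(-19)) = 107*(-87 + 16) = 107*(-71) = -7597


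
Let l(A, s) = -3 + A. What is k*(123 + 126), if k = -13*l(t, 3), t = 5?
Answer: -6474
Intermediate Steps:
k = -26 (k = -13*(-3 + 5) = -13*2 = -26)
k*(123 + 126) = -26*(123 + 126) = -26*249 = -6474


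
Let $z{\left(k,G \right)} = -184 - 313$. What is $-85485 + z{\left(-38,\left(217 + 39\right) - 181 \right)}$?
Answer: $-85982$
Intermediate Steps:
$z{\left(k,G \right)} = -497$
$-85485 + z{\left(-38,\left(217 + 39\right) - 181 \right)} = -85485 - 497 = -85982$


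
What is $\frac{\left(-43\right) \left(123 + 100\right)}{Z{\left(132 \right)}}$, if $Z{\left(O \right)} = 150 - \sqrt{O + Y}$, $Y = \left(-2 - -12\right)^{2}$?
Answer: $- \frac{719175}{11134} - \frac{9589 \sqrt{58}}{11134} \approx -71.152$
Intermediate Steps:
$Y = 100$ ($Y = \left(-2 + 12\right)^{2} = 10^{2} = 100$)
$Z{\left(O \right)} = 150 - \sqrt{100 + O}$ ($Z{\left(O \right)} = 150 - \sqrt{O + 100} = 150 - \sqrt{100 + O}$)
$\frac{\left(-43\right) \left(123 + 100\right)}{Z{\left(132 \right)}} = \frac{\left(-43\right) \left(123 + 100\right)}{150 - \sqrt{100 + 132}} = \frac{\left(-43\right) 223}{150 - \sqrt{232}} = - \frac{9589}{150 - 2 \sqrt{58}}$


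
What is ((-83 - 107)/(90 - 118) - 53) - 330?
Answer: -5267/14 ≈ -376.21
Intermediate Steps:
((-83 - 107)/(90 - 118) - 53) - 330 = (-190/(-28) - 53) - 330 = (-190*(-1/28) - 53) - 330 = (95/14 - 53) - 330 = -647/14 - 330 = -5267/14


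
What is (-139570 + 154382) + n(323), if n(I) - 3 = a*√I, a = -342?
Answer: 14815 - 342*√323 ≈ 8668.5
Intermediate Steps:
n(I) = 3 - 342*√I
(-139570 + 154382) + n(323) = (-139570 + 154382) + (3 - 342*√323) = 14812 + (3 - 342*√323) = 14815 - 342*√323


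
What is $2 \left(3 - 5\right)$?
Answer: $-4$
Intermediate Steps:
$2 \left(3 - 5\right) = 2 \left(-2\right) = -4$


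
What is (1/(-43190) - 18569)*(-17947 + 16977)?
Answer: 77793525767/4319 ≈ 1.8012e+7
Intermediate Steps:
(1/(-43190) - 18569)*(-17947 + 16977) = (-1/43190 - 18569)*(-970) = -801995111/43190*(-970) = 77793525767/4319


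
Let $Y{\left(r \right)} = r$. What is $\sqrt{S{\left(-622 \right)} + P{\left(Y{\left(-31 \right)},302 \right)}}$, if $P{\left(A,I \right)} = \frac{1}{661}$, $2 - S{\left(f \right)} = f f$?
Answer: $\frac{i \sqrt{169036869661}}{661} \approx 622.0 i$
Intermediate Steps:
$S{\left(f \right)} = 2 - f^{2}$ ($S{\left(f \right)} = 2 - f f = 2 - f^{2}$)
$P{\left(A,I \right)} = \frac{1}{661}$
$\sqrt{S{\left(-622 \right)} + P{\left(Y{\left(-31 \right)},302 \right)}} = \sqrt{\left(2 - \left(-622\right)^{2}\right) + \frac{1}{661}} = \sqrt{\left(2 - 386884\right) + \frac{1}{661}} = \sqrt{-386882 + \frac{1}{661}} = \sqrt{- \frac{255729001}{661}} = \frac{i \sqrt{169036869661}}{661}$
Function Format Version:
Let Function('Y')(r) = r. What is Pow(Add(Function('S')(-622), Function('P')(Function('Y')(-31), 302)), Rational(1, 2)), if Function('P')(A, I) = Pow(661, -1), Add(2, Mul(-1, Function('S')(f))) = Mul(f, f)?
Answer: Mul(Rational(1, 661), I, Pow(169036869661, Rational(1, 2))) ≈ Mul(622.00, I)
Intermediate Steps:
Function('S')(f) = Add(2, Mul(-1, Pow(f, 2))) (Function('S')(f) = Add(2, Mul(-1, Mul(f, f))) = Add(2, Mul(-1, Pow(f, 2))))
Function('P')(A, I) = Rational(1, 661)
Pow(Add(Function('S')(-622), Function('P')(Function('Y')(-31), 302)), Rational(1, 2)) = Pow(Add(Add(2, Mul(-1, Pow(-622, 2))), Rational(1, 661)), Rational(1, 2)) = Pow(Add(Add(2, Mul(-1, 386884)), Rational(1, 661)), Rational(1, 2)) = Pow(Add(Add(2, -386884), Rational(1, 661)), Rational(1, 2)) = Pow(Add(-386882, Rational(1, 661)), Rational(1, 2)) = Pow(Rational(-255729001, 661), Rational(1, 2)) = Mul(Rational(1, 661), I, Pow(169036869661, Rational(1, 2)))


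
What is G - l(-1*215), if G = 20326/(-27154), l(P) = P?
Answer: 2908892/13577 ≈ 214.25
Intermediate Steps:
G = -10163/13577 (G = 20326*(-1/27154) = -10163/13577 ≈ -0.74855)
G - l(-1*215) = -10163/13577 - (-1)*215 = -10163/13577 - 1*(-215) = -10163/13577 + 215 = 2908892/13577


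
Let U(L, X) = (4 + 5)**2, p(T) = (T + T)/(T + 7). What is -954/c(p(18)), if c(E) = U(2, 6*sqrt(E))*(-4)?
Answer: 53/18 ≈ 2.9444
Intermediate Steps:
p(T) = 2*T/(7 + T) (p(T) = (2*T)/(7 + T) = 2*T/(7 + T))
U(L, X) = 81 (U(L, X) = 9**2 = 81)
c(E) = -324 (c(E) = 81*(-4) = -324)
-954/c(p(18)) = -954/(-324) = -954*(-1/324) = 53/18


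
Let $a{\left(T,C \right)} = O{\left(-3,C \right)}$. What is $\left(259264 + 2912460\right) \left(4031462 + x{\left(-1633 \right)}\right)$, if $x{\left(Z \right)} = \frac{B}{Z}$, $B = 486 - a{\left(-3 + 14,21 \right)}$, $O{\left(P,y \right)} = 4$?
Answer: $\frac{20880654717765936}{1633} \approx 1.2787 \cdot 10^{13}$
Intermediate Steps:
$a{\left(T,C \right)} = 4$
$B = 482$ ($B = 486 - 4 = 482$)
$x{\left(Z \right)} = \frac{482}{Z}$
$\left(259264 + 2912460\right) \left(4031462 + x{\left(-1633 \right)}\right) = \left(259264 + 2912460\right) \left(4031462 + \frac{482}{-1633}\right) = 3171724 \left(4031462 + 482 \left(- \frac{1}{1633}\right)\right) = 3171724 \left(4031462 - \frac{482}{1633}\right) = 3171724 \cdot \frac{6583376964}{1633} = \frac{20880654717765936}{1633}$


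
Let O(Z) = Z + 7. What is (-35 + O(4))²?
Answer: 576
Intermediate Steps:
O(Z) = 7 + Z
(-35 + O(4))² = (-35 + (7 + 4))² = (-35 + 11)² = (-24)² = 576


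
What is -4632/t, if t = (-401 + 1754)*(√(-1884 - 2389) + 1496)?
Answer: -209984/91933849 + 1544*I*√4273/1011272339 ≈ -0.0022841 + 9.9803e-5*I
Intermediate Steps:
t = 2024088 + 1353*I*√4273 (t = 1353*(√(-4273) + 1496) = 1353*(I*√4273 + 1496) = 1353*(1496 + I*√4273) = 2024088 + 1353*I*√4273 ≈ 2.0241e+6 + 88443.0*I)
-4632/t = -4632/(2024088 + 1353*I*√4273)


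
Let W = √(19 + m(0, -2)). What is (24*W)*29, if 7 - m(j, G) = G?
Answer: 1392*√7 ≈ 3682.9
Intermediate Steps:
m(j, G) = 7 - G
W = 2*√7 (W = √(19 + (7 - 1*(-2))) = √(19 + (7 + 2)) = √(19 + 9) = √28 = 2*√7 ≈ 5.2915)
(24*W)*29 = (24*(2*√7))*29 = (48*√7)*29 = 1392*√7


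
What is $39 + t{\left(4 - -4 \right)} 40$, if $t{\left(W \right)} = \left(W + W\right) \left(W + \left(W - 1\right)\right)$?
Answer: $9639$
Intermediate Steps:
$t{\left(W \right)} = 2 W \left(-1 + 2 W\right)$ ($t{\left(W \right)} = 2 W \left(W + \left(-1 + W\right)\right) = 2 W \left(-1 + 2 W\right)$)
$39 + t{\left(4 - -4 \right)} 40 = 39 + 2 \left(4 - -4\right) \left(-1 + 2 \left(4 - -4\right)\right) 40 = 39 + 2 \left(4 + 4\right) \left(-1 + 2 \left(4 + 4\right)\right) 40 = 39 + 2 \cdot 8 \left(-1 + 2 \cdot 8\right) 40 = 39 + 2 \cdot 8 \left(-1 + 16\right) 40 = 39 + 2 \cdot 8 \cdot 15 \cdot 40 = 39 + 240 \cdot 40 = 39 + 9600 = 9639$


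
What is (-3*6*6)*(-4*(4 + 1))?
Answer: 2160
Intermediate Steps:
(-3*6*6)*(-4*(4 + 1)) = (-18*6)*(-4*5) = -108*(-20) = 2160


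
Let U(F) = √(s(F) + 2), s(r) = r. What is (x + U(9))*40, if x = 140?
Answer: 5600 + 40*√11 ≈ 5732.7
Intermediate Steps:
U(F) = √(2 + F) (U(F) = √(F + 2) = √(2 + F))
(x + U(9))*40 = (140 + √(2 + 9))*40 = (140 + √11)*40 = 5600 + 40*√11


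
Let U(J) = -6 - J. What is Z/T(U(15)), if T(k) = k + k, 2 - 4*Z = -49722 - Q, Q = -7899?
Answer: -5975/24 ≈ -248.96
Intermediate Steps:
Z = 41825/4 (Z = ½ - (-49722 - 1*(-7899))/4 = ½ - (-49722 + 7899)/4 = ½ - ¼*(-41823) = ½ + 41823/4 = 41825/4 ≈ 10456.)
T(k) = 2*k
Z/T(U(15)) = 41825/(4*((2*(-6 - 1*15)))) = 41825/(4*((2*(-6 - 15)))) = 41825/(4*((2*(-21)))) = (41825/4)/(-42) = (41825/4)*(-1/42) = -5975/24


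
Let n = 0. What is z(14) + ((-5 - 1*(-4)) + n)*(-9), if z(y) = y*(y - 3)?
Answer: 163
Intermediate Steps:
z(y) = y*(-3 + y)
z(14) + ((-5 - 1*(-4)) + n)*(-9) = 14*(-3 + 14) + ((-5 - 1*(-4)) + 0)*(-9) = 14*11 + ((-5 + 4) + 0)*(-9) = 154 + (-1 + 0)*(-9) = 154 - 1*(-9) = 154 + 9 = 163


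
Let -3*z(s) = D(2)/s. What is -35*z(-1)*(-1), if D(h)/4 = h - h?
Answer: 0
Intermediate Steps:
D(h) = 0 (D(h) = 4*(h - h) = 4*0 = 0)
z(s) = 0 (z(s) = -0/s = -1/3*0 = 0)
-35*z(-1)*(-1) = -35*0*(-1) = 0*(-1) = 0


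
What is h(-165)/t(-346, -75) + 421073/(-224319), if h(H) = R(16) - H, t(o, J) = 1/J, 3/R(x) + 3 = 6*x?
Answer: -86084253563/6953889 ≈ -12379.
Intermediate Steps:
R(x) = 3/(-3 + 6*x)
h(H) = 1/31 - H (h(H) = 1/(-1 + 2*16) - H = 1/(-1 + 32) - H = 1/31 - H)
h(-165)/t(-346, -75) + 421073/(-224319) = (1/31 - 1*(-165))/(1/(-75)) + 421073/(-224319) = (1/31 + 165)/(-1/75) + 421073*(-1/224319) = (5116/31)*(-75) - 421073/224319 = -383700/31 - 421073/224319 = -86084253563/6953889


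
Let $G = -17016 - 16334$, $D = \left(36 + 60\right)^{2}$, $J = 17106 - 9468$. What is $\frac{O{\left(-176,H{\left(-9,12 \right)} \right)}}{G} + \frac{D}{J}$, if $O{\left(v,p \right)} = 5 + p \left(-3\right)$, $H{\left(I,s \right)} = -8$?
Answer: $\frac{1765127}{1463950} \approx 1.2057$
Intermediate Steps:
$O{\left(v,p \right)} = 5 - 3 p$
$J = 7638$
$D = 9216$ ($D = 96^{2} = 9216$)
$G = -33350$ ($G = -17016 - 16334 = -33350$)
$\frac{O{\left(-176,H{\left(-9,12 \right)} \right)}}{G} + \frac{D}{J} = \frac{5 - -24}{-33350} + \frac{9216}{7638} = \left(5 + 24\right) \left(- \frac{1}{33350}\right) + 9216 \cdot \frac{1}{7638} = 29 \left(- \frac{1}{33350}\right) + \frac{1536}{1273} = - \frac{1}{1150} + \frac{1536}{1273} = \frac{1765127}{1463950}$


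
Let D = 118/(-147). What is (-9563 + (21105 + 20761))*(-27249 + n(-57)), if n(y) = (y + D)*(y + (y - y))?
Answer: -37915904674/49 ≈ -7.7379e+8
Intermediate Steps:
D = -118/147 (D = 118*(-1/147) = -118/147 ≈ -0.80272)
n(y) = y*(-118/147 + y) (n(y) = (y - 118/147)*(y + (y - y)) = (-118/147 + y)*(y + 0) = (-118/147 + y)*y = y*(-118/147 + y))
(-9563 + (21105 + 20761))*(-27249 + n(-57)) = (-9563 + (21105 + 20761))*(-27249 + (1/147)*(-57)*(-118 + 147*(-57))) = (-9563 + 41866)*(-27249 + (1/147)*(-57)*(-118 - 8379)) = 32303*(-27249 + (1/147)*(-57)*(-8497)) = 32303*(-27249 + 161443/49) = 32303*(-1173758/49) = -37915904674/49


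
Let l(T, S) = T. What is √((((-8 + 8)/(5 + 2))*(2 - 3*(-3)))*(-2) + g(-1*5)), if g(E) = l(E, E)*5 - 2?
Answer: 3*I*√3 ≈ 5.1962*I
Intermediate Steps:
g(E) = -2 + 5*E (g(E) = E*5 - 2 = 5*E - 2 = -2 + 5*E)
√((((-8 + 8)/(5 + 2))*(2 - 3*(-3)))*(-2) + g(-1*5)) = √((((-8 + 8)/(5 + 2))*(2 - 3*(-3)))*(-2) + (-2 + 5*(-1*5))) = √(((0/7)*(2 + 9))*(-2) + (-2 + 5*(-5))) = √(((0*(⅐))*11)*(-2) + (-2 - 25)) = √((0*11)*(-2) - 27) = √(0*(-2) - 27) = √(0 - 27) = √(-27) = 3*I*√3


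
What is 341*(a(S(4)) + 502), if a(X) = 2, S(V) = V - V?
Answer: 171864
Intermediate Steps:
S(V) = 0
341*(a(S(4)) + 502) = 341*(2 + 502) = 341*504 = 171864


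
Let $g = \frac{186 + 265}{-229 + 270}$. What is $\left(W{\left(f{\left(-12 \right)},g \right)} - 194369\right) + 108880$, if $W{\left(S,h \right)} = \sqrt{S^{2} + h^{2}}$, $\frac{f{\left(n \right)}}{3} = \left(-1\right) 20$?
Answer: $-85428$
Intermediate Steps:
$f{\left(n \right)} = -60$ ($f{\left(n \right)} = 3 \left(\left(-1\right) 20\right) = 3 \left(-20\right) = -60$)
$g = 11$ ($g = \frac{451}{41} = 451 \cdot \frac{1}{41} = 11$)
$\left(W{\left(f{\left(-12 \right)},g \right)} - 194369\right) + 108880 = \left(\sqrt{\left(-60\right)^{2} + 11^{2}} - 194369\right) + 108880 = \left(\sqrt{3600 + 121} - 194369\right) + 108880 = \left(\sqrt{3721} - 194369\right) + 108880 = \left(61 - 194369\right) + 108880 = -194308 + 108880 = -85428$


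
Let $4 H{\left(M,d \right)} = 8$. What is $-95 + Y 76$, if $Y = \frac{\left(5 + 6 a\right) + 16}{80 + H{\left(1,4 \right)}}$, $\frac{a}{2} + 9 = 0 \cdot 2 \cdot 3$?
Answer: $- \frac{7201}{41} \approx -175.63$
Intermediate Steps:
$a = -18$ ($a = -18 + 2 \cdot 0 \cdot 2 \cdot 3 = -18 + 2 \cdot 0 \cdot 3 = -18 + 2 \cdot 0 = -18 + 0 = -18$)
$H{\left(M,d \right)} = 2$ ($H{\left(M,d \right)} = \frac{1}{4} \cdot 8 = 2$)
$Y = - \frac{87}{82}$ ($Y = \frac{\left(5 + 6 \left(-18\right)\right) + 16}{80 + 2} = \frac{\left(5 - 108\right) + 16}{82} = \left(-103 + 16\right) \frac{1}{82} = \left(-87\right) \frac{1}{82} = - \frac{87}{82} \approx -1.061$)
$-95 + Y 76 = -95 - \frac{3306}{41} = - \frac{7201}{41}$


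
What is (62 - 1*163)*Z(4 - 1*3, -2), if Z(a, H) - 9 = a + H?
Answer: -808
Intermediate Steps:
Z(a, H) = 9 + H + a (Z(a, H) = 9 + (a + H) = 9 + (H + a) = 9 + H + a)
(62 - 1*163)*Z(4 - 1*3, -2) = (62 - 1*163)*(9 - 2 + (4 - 1*3)) = (62 - 163)*(9 - 2 + (4 - 3)) = -101*(9 - 2 + 1) = -101*8 = -808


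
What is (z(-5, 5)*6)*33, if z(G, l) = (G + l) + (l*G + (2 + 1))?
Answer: -4356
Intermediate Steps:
z(G, l) = 3 + G + l + G*l (z(G, l) = (G + l) + (G*l + 3) = (G + l) + (3 + G*l) = 3 + G + l + G*l)
(z(-5, 5)*6)*33 = ((3 - 5 + 5 - 5*5)*6)*33 = ((3 - 5 + 5 - 25)*6)*33 = -22*6*33 = -132*33 = -4356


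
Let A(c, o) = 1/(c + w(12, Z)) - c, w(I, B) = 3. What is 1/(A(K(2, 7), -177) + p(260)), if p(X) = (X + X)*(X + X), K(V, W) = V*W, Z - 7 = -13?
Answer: 17/4596563 ≈ 3.6984e-6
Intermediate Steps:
Z = -6 (Z = 7 - 13 = -6)
p(X) = 4*X² (p(X) = (2*X)*(2*X) = 4*X²)
A(c, o) = 1/(3 + c) - c (A(c, o) = 1/(c + 3) - c = 1/(3 + c) - c)
1/(A(K(2, 7), -177) + p(260)) = 1/((1 - (2*7)² - 6*7)/(3 + 2*7) + 4*260²) = 1/((1 - 1*14² - 3*14)/(3 + 14) + 4*67600) = 1/((1 - 1*196 - 42)/17 + 270400) = 1/((1 - 196 - 42)/17 + 270400) = 1/((1/17)*(-237) + 270400) = 1/(-237/17 + 270400) = 1/(4596563/17) = 17/4596563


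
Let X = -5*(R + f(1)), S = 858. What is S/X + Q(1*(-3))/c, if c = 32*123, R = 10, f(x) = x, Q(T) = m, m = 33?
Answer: -102281/6560 ≈ -15.592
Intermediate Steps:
Q(T) = 33
X = -55 (X = -5*(10 + 1) = -5*11 = -55)
c = 3936
S/X + Q(1*(-3))/c = 858/(-55) + 33/3936 = 858*(-1/55) + 33*(1/3936) = -78/5 + 11/1312 = -102281/6560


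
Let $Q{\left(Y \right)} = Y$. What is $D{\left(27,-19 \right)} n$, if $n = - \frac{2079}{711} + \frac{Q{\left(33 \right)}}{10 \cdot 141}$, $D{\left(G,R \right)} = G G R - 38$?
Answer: $\frac{1495859189}{37130} \approx 40287.0$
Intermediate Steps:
$D{\left(G,R \right)} = -38 + R G^{2}$ ($D{\left(G,R \right)} = G^{2} R - 38 = R G^{2} - 38 = -38 + R G^{2}$)
$n = - \frac{107701}{37130}$ ($n = - \frac{2079}{711} + \frac{33}{10 \cdot 141} = \left(-2079\right) \frac{1}{711} + \frac{33}{1410} = - \frac{231}{79} + 33 \cdot \frac{1}{1410} = - \frac{231}{79} + \frac{11}{470} = - \frac{107701}{37130} \approx -2.9006$)
$D{\left(27,-19 \right)} n = \left(-38 - 19 \cdot 27^{2}\right) \left(- \frac{107701}{37130}\right) = \left(-38 - 13851\right) \left(- \frac{107701}{37130}\right) = \left(-13889\right) \left(- \frac{107701}{37130}\right) = \frac{1495859189}{37130}$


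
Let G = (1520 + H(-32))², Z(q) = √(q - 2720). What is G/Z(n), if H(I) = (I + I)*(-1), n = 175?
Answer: -2509056*I*√2545/2545 ≈ -49736.0*I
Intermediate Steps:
H(I) = -2*I (H(I) = (2*I)*(-1) = -2*I)
Z(q) = √(-2720 + q)
G = 2509056 (G = (1520 - 2*(-32))² = (1520 + 64)² = 1584² = 2509056)
G/Z(n) = 2509056/(√(-2720 + 175)) = 2509056/(√(-2545)) = 2509056/((I*√2545)) = 2509056*(-I*√2545/2545) = -2509056*I*√2545/2545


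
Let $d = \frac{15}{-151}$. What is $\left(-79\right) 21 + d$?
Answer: $- \frac{250524}{151} \approx -1659.1$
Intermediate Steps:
$d = - \frac{15}{151}$ ($d = 15 \left(- \frac{1}{151}\right) = - \frac{15}{151} \approx -0.099338$)
$\left(-79\right) 21 + d = \left(-79\right) 21 - \frac{15}{151} = -1659 - \frac{15}{151} = - \frac{250524}{151}$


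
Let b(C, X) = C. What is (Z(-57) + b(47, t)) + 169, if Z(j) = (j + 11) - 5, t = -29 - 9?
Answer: 165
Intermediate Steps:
t = -38
Z(j) = 6 + j (Z(j) = (11 + j) - 5 = 6 + j)
(Z(-57) + b(47, t)) + 169 = ((6 - 57) + 47) + 169 = (-51 + 47) + 169 = -4 + 169 = 165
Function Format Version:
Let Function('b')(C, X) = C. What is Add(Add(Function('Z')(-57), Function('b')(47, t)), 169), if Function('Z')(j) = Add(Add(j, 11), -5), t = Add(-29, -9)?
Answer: 165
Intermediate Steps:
t = -38
Function('Z')(j) = Add(6, j) (Function('Z')(j) = Add(Add(11, j), -5) = Add(6, j))
Add(Add(Function('Z')(-57), Function('b')(47, t)), 169) = Add(Add(Add(6, -57), 47), 169) = Add(Add(-51, 47), 169) = Add(-4, 169) = 165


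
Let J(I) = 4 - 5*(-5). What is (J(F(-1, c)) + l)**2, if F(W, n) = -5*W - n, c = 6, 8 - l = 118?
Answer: 6561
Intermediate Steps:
l = -110 (l = 8 - 1*118 = 8 - 118 = -110)
F(W, n) = -n - 5*W
J(I) = 29 (J(I) = 4 + 25 = 29)
(J(F(-1, c)) + l)**2 = (29 - 110)**2 = (-81)**2 = 6561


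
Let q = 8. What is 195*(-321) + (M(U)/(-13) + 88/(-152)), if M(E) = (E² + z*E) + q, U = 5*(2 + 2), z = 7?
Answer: -15471520/247 ≈ -62638.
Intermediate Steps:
U = 20 (U = 5*4 = 20)
M(E) = 8 + E² + 7*E (M(E) = (E² + 7*E) + 8 = 8 + E² + 7*E)
195*(-321) + (M(U)/(-13) + 88/(-152)) = 195*(-321) + ((8 + 20² + 7*20)/(-13) + 88/(-152)) = -62595 + ((8 + 400 + 140)*(-1/13) + 88*(-1/152)) = -62595 + (548*(-1/13) - 11/19) = -62595 + (-548/13 - 11/19) = -62595 - 10555/247 = -15471520/247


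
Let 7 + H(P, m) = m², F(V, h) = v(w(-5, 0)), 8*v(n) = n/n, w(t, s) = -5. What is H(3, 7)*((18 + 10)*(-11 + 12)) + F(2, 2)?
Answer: 9409/8 ≈ 1176.1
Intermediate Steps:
v(n) = ⅛ (v(n) = (n/n)/8 = (⅛)*1 = ⅛)
F(V, h) = ⅛
H(P, m) = -7 + m²
H(3, 7)*((18 + 10)*(-11 + 12)) + F(2, 2) = (-7 + 7²)*((18 + 10)*(-11 + 12)) + ⅛ = (-7 + 49)*(28*1) + ⅛ = 42*28 + ⅛ = 1176 + ⅛ = 9409/8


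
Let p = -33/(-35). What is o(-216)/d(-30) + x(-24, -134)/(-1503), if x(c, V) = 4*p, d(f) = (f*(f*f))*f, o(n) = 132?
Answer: -185141/78907500 ≈ -0.0023463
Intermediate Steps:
p = 33/35 (p = -33*(-1/35) = 33/35 ≈ 0.94286)
d(f) = f⁴ (d(f) = (f*f²)*f = f³*f = f⁴)
x(c, V) = 132/35 (x(c, V) = 4*(33/35) = 132/35)
o(-216)/d(-30) + x(-24, -134)/(-1503) = 132/((-30)⁴) + (132/35)/(-1503) = 132/810000 + (132/35)*(-1/1503) = 132*(1/810000) - 44/17535 = 11/67500 - 44/17535 = -185141/78907500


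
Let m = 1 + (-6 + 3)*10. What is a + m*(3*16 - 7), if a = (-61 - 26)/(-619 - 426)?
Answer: -1242418/1045 ≈ -1188.9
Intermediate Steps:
m = -29 (m = 1 - 3*10 = 1 - 30 = -29)
a = 87/1045 (a = -87/(-1045) = -87*(-1/1045) = 87/1045 ≈ 0.083254)
a + m*(3*16 - 7) = 87/1045 - 29*(3*16 - 7) = 87/1045 - 29*(48 - 7) = 87/1045 - 29*41 = 87/1045 - 1189 = -1242418/1045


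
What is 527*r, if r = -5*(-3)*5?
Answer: 39525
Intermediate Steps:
r = 75 (r = 15*5 = 75)
527*r = 527*75 = 39525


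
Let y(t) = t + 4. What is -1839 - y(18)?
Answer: -1861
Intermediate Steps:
y(t) = 4 + t
-1839 - y(18) = -1839 - (4 + 18) = -1839 - 1*22 = -1839 - 22 = -1861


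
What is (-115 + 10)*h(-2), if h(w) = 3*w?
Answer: 630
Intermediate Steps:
(-115 + 10)*h(-2) = (-115 + 10)*(3*(-2)) = -105*(-6) = 630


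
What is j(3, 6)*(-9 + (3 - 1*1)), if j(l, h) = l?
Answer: -21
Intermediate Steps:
j(3, 6)*(-9 + (3 - 1*1)) = 3*(-9 + (3 - 1*1)) = 3*(-9 + (3 - 1)) = 3*(-9 + 2) = 3*(-7) = -21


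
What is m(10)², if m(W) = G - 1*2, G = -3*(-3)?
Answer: 49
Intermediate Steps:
G = 9
m(W) = 7 (m(W) = 9 - 1*2 = 9 - 2 = 7)
m(10)² = 7² = 49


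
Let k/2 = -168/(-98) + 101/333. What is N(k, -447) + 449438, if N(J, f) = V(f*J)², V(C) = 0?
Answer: 449438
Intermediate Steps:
k = 9406/2331 (k = 2*(-168/(-98) + 101/333) = 2*(-168*(-1/98) + 101*(1/333)) = 2*(12/7 + 101/333) = 2*(4703/2331) = 9406/2331 ≈ 4.0352)
N(J, f) = 0 (N(J, f) = 0² = 0)
N(k, -447) + 449438 = 0 + 449438 = 449438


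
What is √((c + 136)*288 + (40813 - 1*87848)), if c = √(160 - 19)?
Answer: √(-7867 + 288*√141) ≈ 66.687*I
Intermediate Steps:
c = √141 ≈ 11.874
√((c + 136)*288 + (40813 - 1*87848)) = √((√141 + 136)*288 + (40813 - 1*87848)) = √((136 + √141)*288 + (40813 - 87848)) = √((39168 + 288*√141) - 47035) = √(-7867 + 288*√141)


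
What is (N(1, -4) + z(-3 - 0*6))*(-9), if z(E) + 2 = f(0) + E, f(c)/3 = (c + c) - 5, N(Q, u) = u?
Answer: 216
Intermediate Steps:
f(c) = -15 + 6*c (f(c) = 3*((c + c) - 5) = 3*(2*c - 5) = 3*(-5 + 2*c) = -15 + 6*c)
z(E) = -17 + E (z(E) = -2 + ((-15 + 6*0) + E) = -2 + ((-15 + 0) + E) = -2 + (-15 + E) = -17 + E)
(N(1, -4) + z(-3 - 0*6))*(-9) = (-4 + (-17 + (-3 - 0*6)))*(-9) = (-4 + (-17 + (-3 - 1*0)))*(-9) = (-4 + (-17 + (-3 + 0)))*(-9) = (-4 + (-17 - 3))*(-9) = (-4 - 20)*(-9) = -24*(-9) = 216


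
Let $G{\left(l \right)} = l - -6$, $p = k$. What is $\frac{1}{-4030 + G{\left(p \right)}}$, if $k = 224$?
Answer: $- \frac{1}{3800} \approx -0.00026316$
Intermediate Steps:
$p = 224$
$G{\left(l \right)} = 6 + l$ ($G{\left(l \right)} = l + 6 = 6 + l$)
$\frac{1}{-4030 + G{\left(p \right)}} = \frac{1}{-4030 + \left(6 + 224\right)} = \frac{1}{-4030 + 230} = \frac{1}{-3800} = - \frac{1}{3800}$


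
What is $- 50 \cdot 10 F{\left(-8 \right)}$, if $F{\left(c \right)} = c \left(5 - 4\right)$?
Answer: $4000$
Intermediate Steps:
$F{\left(c \right)} = c$ ($F{\left(c \right)} = c 1 = c$)
$- 50 \cdot 10 F{\left(-8 \right)} = - 50 \cdot 10 \left(-8\right) = \left(-50\right) \left(-80\right) = 4000$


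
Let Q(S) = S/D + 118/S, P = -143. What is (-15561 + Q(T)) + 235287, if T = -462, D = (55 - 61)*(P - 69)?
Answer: 10760391377/48972 ≈ 2.1973e+5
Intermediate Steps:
D = 1272 (D = (55 - 61)*(-143 - 69) = -6*(-212) = 1272)
Q(S) = 118/S + S/1272 (Q(S) = S/1272 + 118/S = 118/S + S/1272)
(-15561 + Q(T)) + 235287 = (-15561 + (118/(-462) + (1/1272)*(-462))) + 235287 = (-15561 + (118*(-1/462) - 77/212)) + 235287 = (-15561 + (-59/231 - 77/212)) + 235287 = (-15561 - 30295/48972) + 235287 = -762083587/48972 + 235287 = 10760391377/48972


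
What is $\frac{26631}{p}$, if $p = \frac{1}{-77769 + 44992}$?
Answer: $-872884287$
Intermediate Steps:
$p = - \frac{1}{32777}$ ($p = \frac{1}{-32777} = - \frac{1}{32777} \approx -3.0509 \cdot 10^{-5}$)
$\frac{26631}{p} = \frac{26631}{- \frac{1}{32777}} = 26631 \left(-32777\right) = -872884287$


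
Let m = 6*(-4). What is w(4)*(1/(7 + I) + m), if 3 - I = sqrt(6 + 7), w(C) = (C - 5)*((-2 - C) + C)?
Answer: -4156/87 + 2*sqrt(13)/87 ≈ -47.687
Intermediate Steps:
w(C) = 10 - 2*C (w(C) = (-5 + C)*(-2) = 10 - 2*C)
I = 3 - sqrt(13) (I = 3 - sqrt(6 + 7) = 3 - sqrt(13) ≈ -0.60555)
m = -24
w(4)*(1/(7 + I) + m) = (10 - 2*4)*(1/(7 + (3 - sqrt(13))) - 24) = (10 - 8)*(1/(10 - sqrt(13)) - 24) = 2*(-24 + 1/(10 - sqrt(13))) = -48 + 2/(10 - sqrt(13))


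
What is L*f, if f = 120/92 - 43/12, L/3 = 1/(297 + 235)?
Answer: -629/48944 ≈ -0.012851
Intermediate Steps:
L = 3/532 (L = 3/(297 + 235) = 3/532 ≈ 0.0056391)
f = -629/276 (f = 120*(1/92) - 43*1/12 = 30/23 - 43/12 = -629/276 ≈ -2.2790)
L*f = (3/532)*(-629/276) = -629/48944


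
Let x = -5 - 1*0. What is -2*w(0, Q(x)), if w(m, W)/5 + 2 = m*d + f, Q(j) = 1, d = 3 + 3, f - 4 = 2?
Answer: -40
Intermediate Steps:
f = 6 (f = 4 + 2 = 6)
d = 6
x = -5 (x = -5 + 0 = -5)
w(m, W) = 20 + 30*m (w(m, W) = -10 + 5*(m*6 + 6) = -10 + 5*(6*m + 6) = -10 + 5*(6 + 6*m) = -10 + (30 + 30*m) = 20 + 30*m)
-2*w(0, Q(x)) = -2*(20 + 30*0) = -2*(20 + 0) = -2*20 = -40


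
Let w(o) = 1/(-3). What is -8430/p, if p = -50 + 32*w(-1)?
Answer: 12645/91 ≈ 138.96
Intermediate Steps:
w(o) = -1/3
p = -182/3 (p = -50 + 32*(-1/3) = -50 - 32/3 = -182/3 ≈ -60.667)
-8430/p = -8430/(-182/3) = -8430*(-3/182) = 12645/91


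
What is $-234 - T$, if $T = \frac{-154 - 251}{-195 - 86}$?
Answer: $- \frac{66159}{281} \approx -235.44$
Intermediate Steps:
$T = \frac{405}{281}$ ($T = - \frac{405}{-281} = \left(-405\right) \left(- \frac{1}{281}\right) = \frac{405}{281} \approx 1.4413$)
$-234 - T = -234 - \frac{405}{281} = - \frac{66159}{281}$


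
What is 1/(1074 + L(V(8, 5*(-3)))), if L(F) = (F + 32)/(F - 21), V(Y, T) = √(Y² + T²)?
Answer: 4/4247 ≈ 0.00094184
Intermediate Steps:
V(Y, T) = √(T² + Y²)
L(F) = (32 + F)/(-21 + F)
1/(1074 + L(V(8, 5*(-3)))) = 1/(1074 + (32 + √((5*(-3))² + 8²))/(-21 + √((5*(-3))² + 8²))) = 1/(1074 + (32 + √((-15)² + 64))/(-21 + √((-15)² + 64))) = 1/(1074 + (32 + √(225 + 64))/(-21 + √(225 + 64))) = 1/(1074 + (32 + √289)/(-21 + √289)) = 1/(1074 + (32 + 17)/(-21 + 17)) = 1/(1074 + 49/(-4)) = 1/(1074 - ¼*49) = 1/(1074 - 49/4) = 1/(4247/4) = 4/4247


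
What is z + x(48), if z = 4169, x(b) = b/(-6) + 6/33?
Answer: 45773/11 ≈ 4161.2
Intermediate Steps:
x(b) = 2/11 - b/6 (x(b) = b*(-⅙) + 6*(1/33) = -b/6 + 2/11 = 2/11 - b/6)
z + x(48) = 4169 + (2/11 - ⅙*48) = 4169 + (2/11 - 8) = 4169 - 86/11 = 45773/11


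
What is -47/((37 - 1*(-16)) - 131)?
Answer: 47/78 ≈ 0.60256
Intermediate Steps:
-47/((37 - 1*(-16)) - 131) = -47/((37 + 16) - 131) = -47/(53 - 131) = -47/(-78) = -47*(-1/78) = 47/78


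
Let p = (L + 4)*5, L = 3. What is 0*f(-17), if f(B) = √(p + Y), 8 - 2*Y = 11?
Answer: 0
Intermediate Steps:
p = 35 (p = (3 + 4)*5 = 7*5 = 35)
Y = -3/2 (Y = 4 - ½*11 = 4 - 11/2 = -3/2 ≈ -1.5000)
f(B) = √134/2 (f(B) = √(35 - 3/2) = √(67/2) = √134/2)
0*f(-17) = 0*(√134/2) = 0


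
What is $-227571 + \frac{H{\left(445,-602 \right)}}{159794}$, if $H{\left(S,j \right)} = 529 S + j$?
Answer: $- \frac{36364245571}{159794} \approx -2.2757 \cdot 10^{5}$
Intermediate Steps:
$H{\left(S,j \right)} = j + 529 S$
$-227571 + \frac{H{\left(445,-602 \right)}}{159794} = -227571 + \frac{-602 + 529 \cdot 445}{159794} = -227571 + \left(-602 + 235405\right) \frac{1}{159794} = -227571 + 234803 \cdot \frac{1}{159794} = -227571 + \frac{234803}{159794} = - \frac{36364245571}{159794}$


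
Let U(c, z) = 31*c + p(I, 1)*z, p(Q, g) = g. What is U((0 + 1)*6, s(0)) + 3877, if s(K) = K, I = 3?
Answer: 4063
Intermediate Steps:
U(c, z) = z + 31*c (U(c, z) = 31*c + 1*z = 31*c + z = z + 31*c)
U((0 + 1)*6, s(0)) + 3877 = (0 + 31*((0 + 1)*6)) + 3877 = (0 + 31*(1*6)) + 3877 = (0 + 31*6) + 3877 = (0 + 186) + 3877 = 186 + 3877 = 4063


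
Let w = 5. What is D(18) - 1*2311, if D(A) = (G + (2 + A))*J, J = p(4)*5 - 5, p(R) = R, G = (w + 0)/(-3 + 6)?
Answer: -1986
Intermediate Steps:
G = 5/3 (G = (5 + 0)/(-3 + 6) = 5/3 ≈ 1.6667)
J = 15 (J = 4*5 - 5 = 20 - 5 = 15)
D(A) = 55 + 15*A (D(A) = (5/3 + (2 + A))*15 = (11/3 + A)*15 = 55 + 15*A)
D(18) - 1*2311 = (55 + 15*18) - 1*2311 = (55 + 270) - 2311 = 325 - 2311 = -1986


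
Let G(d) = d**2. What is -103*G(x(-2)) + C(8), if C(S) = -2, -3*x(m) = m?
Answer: -430/9 ≈ -47.778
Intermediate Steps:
x(m) = -m/3
-103*G(x(-2)) + C(8) = -103*(-1/3*(-2))**2 - 2 = -103*(2/3)**2 - 2 = -103*4/9 - 2 = -412/9 - 2 = -430/9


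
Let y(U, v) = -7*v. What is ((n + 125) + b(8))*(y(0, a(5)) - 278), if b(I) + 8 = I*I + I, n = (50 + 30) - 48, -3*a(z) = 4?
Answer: -178126/3 ≈ -59375.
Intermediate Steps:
a(z) = -4/3 (a(z) = -⅓*4 = -4/3)
n = 32 (n = 80 - 48 = 32)
b(I) = -8 + I + I² (b(I) = -8 + (I*I + I) = -8 + (I² + I) = -8 + (I + I²) = -8 + I + I²)
((n + 125) + b(8))*(y(0, a(5)) - 278) = ((32 + 125) + (-8 + 8 + 8²))*(-7*(-4/3) - 278) = (157 + (-8 + 8 + 64))*(28/3 - 278) = (157 + 64)*(-806/3) = 221*(-806/3) = -178126/3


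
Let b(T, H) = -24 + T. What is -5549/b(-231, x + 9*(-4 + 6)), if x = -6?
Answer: 5549/255 ≈ 21.761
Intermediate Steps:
-5549/b(-231, x + 9*(-4 + 6)) = -5549/(-24 - 231) = -5549/(-255) = -5549*(-1/255) = 5549/255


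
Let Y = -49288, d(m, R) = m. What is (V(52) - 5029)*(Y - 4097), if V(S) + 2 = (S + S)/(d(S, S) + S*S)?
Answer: 14234629785/53 ≈ 2.6858e+8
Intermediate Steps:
V(S) = -2 + 2*S/(S + S²) (V(S) = -2 + (S + S)/(S + S*S) = -2 + (2*S)/(S + S²) = -2 + 2*S/(S + S²))
(V(52) - 5029)*(Y - 4097) = (-2*52/(1 + 52) - 5029)*(-49288 - 4097) = (-2*52/53 - 5029)*(-53385) = (-2*52*1/53 - 5029)*(-53385) = (-104/53 - 5029)*(-53385) = -266641/53*(-53385) = 14234629785/53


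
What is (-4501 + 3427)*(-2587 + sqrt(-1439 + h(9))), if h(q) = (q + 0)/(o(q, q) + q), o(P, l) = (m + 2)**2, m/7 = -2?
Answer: 2778438 - 9666*I*sqrt(5134)/17 ≈ 2.7784e+6 - 40740.0*I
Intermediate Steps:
m = -14 (m = 7*(-2) = -14)
o(P, l) = 144 (o(P, l) = (-14 + 2)**2 = (-12)**2 = 144)
h(q) = q/(144 + q) (h(q) = (q + 0)/(144 + q) = q/(144 + q))
(-4501 + 3427)*(-2587 + sqrt(-1439 + h(9))) = (-4501 + 3427)*(-2587 + sqrt(-1439 + 9/(144 + 9))) = -1074*(-2587 + sqrt(-1439 + 9/153)) = -1074*(-2587 + sqrt(-1439 + 9*(1/153))) = -1074*(-2587 + sqrt(-1439 + 1/17)) = -1074*(-2587 + sqrt(-24462/17)) = -1074*(-2587 + 9*I*sqrt(5134)/17) = 2778438 - 9666*I*sqrt(5134)/17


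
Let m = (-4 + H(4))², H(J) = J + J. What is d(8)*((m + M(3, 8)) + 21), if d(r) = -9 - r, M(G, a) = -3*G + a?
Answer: -612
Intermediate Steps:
M(G, a) = a - 3*G
H(J) = 2*J
m = 16 (m = (-4 + 2*4)² = (-4 + 8)² = 4² = 16)
d(8)*((m + M(3, 8)) + 21) = (-9 - 1*8)*((16 + (8 - 3*3)) + 21) = (-9 - 8)*((16 + (8 - 9)) + 21) = -17*((16 - 1) + 21) = -17*(15 + 21) = -17*36 = -612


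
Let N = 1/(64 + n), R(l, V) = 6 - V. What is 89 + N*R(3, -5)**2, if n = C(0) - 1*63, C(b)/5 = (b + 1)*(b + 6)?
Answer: 2880/31 ≈ 92.903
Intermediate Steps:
C(b) = 5*(1 + b)*(6 + b) (C(b) = 5*((b + 1)*(b + 6)) = 5*((1 + b)*(6 + b)) = 5*(1 + b)*(6 + b))
n = -33 (n = (30 + 5*0**2 + 35*0) - 1*63 = (30 + 5*0 + 0) - 63 = (30 + 0 + 0) - 63 = 30 - 63 = -33)
N = 1/31 (N = 1/(64 - 33) = 1/31 ≈ 0.032258)
89 + N*R(3, -5)**2 = 89 + (6 - 1*(-5))**2/31 = 89 + (6 + 5)**2/31 = 89 + (1/31)*11**2 = 89 + (1/31)*121 = 89 + 121/31 = 2880/31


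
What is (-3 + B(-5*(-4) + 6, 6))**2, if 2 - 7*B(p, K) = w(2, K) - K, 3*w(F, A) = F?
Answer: 1681/441 ≈ 3.8118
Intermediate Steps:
w(F, A) = F/3
B(p, K) = 4/21 + K/7 (B(p, K) = 2/7 - ((1/3)*2 - K)/7 = 2/7 - (2/3 - K)/7 = 2/7 + (-2/21 + K/7) = 4/21 + K/7)
(-3 + B(-5*(-4) + 6, 6))**2 = (-3 + (4/21 + (1/7)*6))**2 = (-3 + (4/21 + 6/7))**2 = (-3 + 22/21)**2 = (-41/21)**2 = 1681/441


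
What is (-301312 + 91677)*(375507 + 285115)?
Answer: -138489492970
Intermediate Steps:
(-301312 + 91677)*(375507 + 285115) = -209635*660622 = -138489492970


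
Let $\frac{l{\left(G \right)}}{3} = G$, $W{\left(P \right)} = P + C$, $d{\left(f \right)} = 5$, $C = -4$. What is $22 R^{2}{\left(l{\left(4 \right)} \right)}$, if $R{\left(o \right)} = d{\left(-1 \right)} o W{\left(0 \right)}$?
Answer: $1267200$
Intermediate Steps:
$W{\left(P \right)} = -4 + P$ ($W{\left(P \right)} = P - 4 = -4 + P$)
$l{\left(G \right)} = 3 G$
$R{\left(o \right)} = - 20 o$ ($R{\left(o \right)} = 5 o \left(-4 + 0\right) = 5 o \left(-4\right) = - 20 o$)
$22 R^{2}{\left(l{\left(4 \right)} \right)} = 22 \left(- 20 \cdot 3 \cdot 4\right)^{2} = 22 \left(\left(-20\right) 12\right)^{2} = 22 \left(-240\right)^{2} = 22 \cdot 57600 = 1267200$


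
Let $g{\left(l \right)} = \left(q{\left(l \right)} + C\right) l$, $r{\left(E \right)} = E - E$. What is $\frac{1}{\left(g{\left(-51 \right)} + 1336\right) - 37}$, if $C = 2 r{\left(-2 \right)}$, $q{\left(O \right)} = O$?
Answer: $\frac{1}{3900} \approx 0.00025641$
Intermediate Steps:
$r{\left(E \right)} = 0$
$C = 0$ ($C = 2 \cdot 0 = 0$)
$g{\left(l \right)} = l^{2}$ ($g{\left(l \right)} = \left(l + 0\right) l = l l = l^{2}$)
$\frac{1}{\left(g{\left(-51 \right)} + 1336\right) - 37} = \frac{1}{\left(\left(-51\right)^{2} + 1336\right) - 37} = \frac{1}{\left(2601 + 1336\right) - 37} = \frac{1}{3937 - 37} = \frac{1}{3900}$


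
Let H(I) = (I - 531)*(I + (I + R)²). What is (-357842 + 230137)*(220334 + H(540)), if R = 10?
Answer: -376435262270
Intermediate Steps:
H(I) = (-531 + I)*(I + (10 + I)²) (H(I) = (I - 531)*(I + (I + 10)²) = (-531 + I)*(I + (10 + I)²))
(-357842 + 230137)*(220334 + H(540)) = (-357842 + 230137)*(220334 + (-53100 + 540³ - 11051*540 - 510*540²)) = -127705*(220334 + (-53100 + 157464000 - 5967540 - 510*291600)) = -127705*(220334 + (-53100 + 157464000 - 5967540 - 148716000)) = -127705*(220334 + 2727360) = -127705*2947694 = -376435262270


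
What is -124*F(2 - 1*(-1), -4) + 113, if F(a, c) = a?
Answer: -259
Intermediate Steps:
-124*F(2 - 1*(-1), -4) + 113 = -124*(2 - 1*(-1)) + 113 = -124*(2 + 1) + 113 = -124*3 + 113 = -372 + 113 = -259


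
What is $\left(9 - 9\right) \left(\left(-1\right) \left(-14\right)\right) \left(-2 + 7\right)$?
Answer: $0$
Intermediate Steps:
$\left(9 - 9\right) \left(\left(-1\right) \left(-14\right)\right) \left(-2 + 7\right) = 0 \cdot 14 \cdot 5 = 0 \cdot 5 = 0$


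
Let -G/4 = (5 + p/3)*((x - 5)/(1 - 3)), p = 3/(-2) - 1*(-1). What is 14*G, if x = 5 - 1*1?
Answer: -406/3 ≈ -135.33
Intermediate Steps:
p = -½ (p = 3*(-½) + 1 = -3/2 + 1 = -½ ≈ -0.50000)
x = 4 (x = 5 - 1 = 4)
G = -29/3 (G = -4*(5 - ½/3)*(4 - 5)/(1 - 3) = -4*(5 - ½*⅓)*(-1/(-2)) = -4*(5 - ⅙)*(-1*(-½)) = -58/(3*2) = -4*29/12 = -29/3 ≈ -9.6667)
14*G = 14*(-29/3) = -406/3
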